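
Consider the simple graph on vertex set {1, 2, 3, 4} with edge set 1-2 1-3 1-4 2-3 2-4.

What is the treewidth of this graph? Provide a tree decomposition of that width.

Treewidth 2.
One such decomposition:
Bags: B1 = {1, 2, 4}  B2 = {1, 2, 3}
Tree: B1–B2

The largest bag has 3 vertices, giving width 2; this decomposition certifies tw(G) ≤ 2. For the lower bound, the 3 vertices {1, 2, 3} are pairwise adjacent, and any tree decomposition puts a clique entirely inside one bag — forcing width ≥ 2. Combining the bounds, tw(G) = 2.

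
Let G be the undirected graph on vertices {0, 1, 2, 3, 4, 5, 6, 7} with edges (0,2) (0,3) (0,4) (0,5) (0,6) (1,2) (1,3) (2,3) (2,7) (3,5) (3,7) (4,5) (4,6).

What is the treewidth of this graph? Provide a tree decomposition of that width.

Treewidth 2.
One optimal decomposition is:
Bags: B1 = {0, 3, 5}  B2 = {0, 2, 3}  B3 = {0, 4, 5}  B4 = {1, 2, 3}  B5 = {0, 4, 6}  B6 = {2, 3, 7}
Tree: B1–B2, B1–B3, B2–B4, B3–B5, B4–B6

Each bag holds 3 vertices, so the decomposition has width 2, which upper-bounds the treewidth. On the other hand G contains the 3-clique {0, 2, 3}. A clique must lie in a single bag of any decomposition, so no decomposition can have width below 2. Therefore the treewidth is 2.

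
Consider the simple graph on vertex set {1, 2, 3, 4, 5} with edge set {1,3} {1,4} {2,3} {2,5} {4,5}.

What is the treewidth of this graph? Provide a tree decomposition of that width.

Treewidth 2.
One optimal decomposition is:
Bags: B1 = {2, 4, 5}  B2 = {2, 3, 4}  B3 = {1, 3, 4}
Tree: B1–B2, B2–B3

The largest bag has 3 vertices, giving width 2; this decomposition certifies tw(G) ≤ 2. The edges 4–5–2–3–1–4 form a cycle, so G is not a tree and its treewidth is at least 2. The upper and lower bounds meet at 2, so that is the treewidth.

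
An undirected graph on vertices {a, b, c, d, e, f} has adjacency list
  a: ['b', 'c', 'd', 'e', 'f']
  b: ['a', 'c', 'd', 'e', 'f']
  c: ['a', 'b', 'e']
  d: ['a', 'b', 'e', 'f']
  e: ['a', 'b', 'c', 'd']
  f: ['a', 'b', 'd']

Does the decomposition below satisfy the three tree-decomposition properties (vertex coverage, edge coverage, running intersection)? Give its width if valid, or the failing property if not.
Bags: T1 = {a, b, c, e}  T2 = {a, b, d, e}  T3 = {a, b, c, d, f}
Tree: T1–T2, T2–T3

No — bags containing vertex c are not connected in the tree.

A tree decomposition must satisfy three properties: every vertex lies in some bag; for every edge, both endpoints lie together in some bag; and for every vertex, the bags containing it form a connected subtree. Here bags containing vertex c are not connected in the tree, so the decomposition is invalid.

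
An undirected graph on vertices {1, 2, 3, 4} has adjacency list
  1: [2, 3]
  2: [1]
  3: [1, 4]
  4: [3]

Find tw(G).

1

A width-1 tree decomposition is:
Bags: B1 = {3, 4}  B2 = {1, 3}  B3 = {1, 2}
Tree: B1–B2, B2–B3
Each bag holds 2 vertices, so the decomposition has width 1, which upper-bounds the treewidth. Any graph with an edge has treewidth ≥ 1, and G has the edge 4–3. Combining the bounds, tw(G) = 1.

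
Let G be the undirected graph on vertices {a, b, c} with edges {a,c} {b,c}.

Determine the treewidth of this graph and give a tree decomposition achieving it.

Each bag holds 2 vertices, so the decomposition has width 1, which upper-bounds the treewidth. G has an edge, so its treewidth is at least 1. Combining the bounds, tw(G) = 1.

Treewidth 1.
Bags: B1 = {b, c}  B2 = {a, c}
Tree: B1–B2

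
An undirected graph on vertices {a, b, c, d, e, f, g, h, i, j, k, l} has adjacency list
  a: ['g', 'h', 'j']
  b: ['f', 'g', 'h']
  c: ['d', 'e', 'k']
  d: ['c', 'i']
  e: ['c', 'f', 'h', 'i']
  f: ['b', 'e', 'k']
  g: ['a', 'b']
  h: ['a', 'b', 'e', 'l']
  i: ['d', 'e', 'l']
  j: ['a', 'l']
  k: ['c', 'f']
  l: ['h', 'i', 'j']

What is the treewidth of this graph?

A width-3 tree decomposition is:
Bags: B1 = {a, g, j, l}  B2 = {a, g, h, l}  B3 = {b, g, h, l}  B4 = {b, h, i, l}  B5 = {b, e, h, i}  B6 = {b, e, f, i}  B7 = {d, e, f, i}  B8 = {c, d, e, f}  B9 = {c, d, f, k}
Tree: B1–B2, B2–B3, B3–B4, B4–B5, B5–B6, B6–B7, B7–B8, B8–B9
Every bag has size at most 4, so the width is 4 − 1 = 3 and tw(G) ≤ 3. For the lower bound: the 4 vertex sets {a,g,j}, {l}, {h}, {b,e,f,i} are disjoint, each induces a connected subgraph, and every pair is joined by at least one edge of G. Contracting each set to a single vertex therefore yields K_{4} as a minor, and since treewidth is minor-monotone, tw(G) ≥ tw(K_{4}) = 3. Hence tw(G) = 3 exactly.

3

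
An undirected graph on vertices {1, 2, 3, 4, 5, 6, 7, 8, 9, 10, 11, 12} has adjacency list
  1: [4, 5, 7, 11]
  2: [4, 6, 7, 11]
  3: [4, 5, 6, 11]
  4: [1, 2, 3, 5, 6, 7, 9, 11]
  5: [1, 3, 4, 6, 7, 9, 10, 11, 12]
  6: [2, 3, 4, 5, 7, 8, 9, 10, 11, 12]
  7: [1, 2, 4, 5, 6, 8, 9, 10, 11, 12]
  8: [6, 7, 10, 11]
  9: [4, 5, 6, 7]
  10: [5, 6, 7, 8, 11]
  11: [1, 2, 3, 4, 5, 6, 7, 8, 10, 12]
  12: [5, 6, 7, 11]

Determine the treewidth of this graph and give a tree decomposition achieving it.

Treewidth 4.
One optimal decomposition is:
Bags: B1 = {4, 5, 6, 7, 11}  B2 = {5, 6, 7, 10, 11}  B3 = {3, 4, 5, 6, 11}  B4 = {1, 4, 5, 7, 11}  B5 = {4, 5, 6, 7, 9}  B6 = {2, 4, 6, 7, 11}  B7 = {6, 7, 8, 10, 11}  B8 = {5, 6, 7, 11, 12}
Tree: B1–B2, B1–B3, B1–B4, B1–B5, B1–B6, B2–B7, B2–B8

The largest bag has 5 vertices, giving width 4; this decomposition certifies tw(G) ≤ 4. For the lower bound, the 5 vertices {1, 4, 5, 7, 11} are pairwise adjacent, and any tree decomposition puts a clique entirely inside one bag — forcing width ≥ 4. Therefore the treewidth is 4.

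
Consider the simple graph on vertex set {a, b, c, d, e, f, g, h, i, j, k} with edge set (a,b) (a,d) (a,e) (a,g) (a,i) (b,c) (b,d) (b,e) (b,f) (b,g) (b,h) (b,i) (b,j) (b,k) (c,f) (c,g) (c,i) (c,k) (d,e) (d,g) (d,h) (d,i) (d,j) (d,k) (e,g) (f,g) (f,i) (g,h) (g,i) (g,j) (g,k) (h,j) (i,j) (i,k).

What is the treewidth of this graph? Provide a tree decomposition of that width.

Treewidth 4.
One such decomposition:
Bags: B1 = {a, b, d, g, i}  B2 = {b, d, g, i, j}  B3 = {b, d, g, i, k}  B4 = {b, c, g, i, k}  B5 = {b, d, g, h, j}  B6 = {b, c, f, g, i}  B7 = {a, b, d, e, g}
Tree: B1–B2, B2–B3, B3–B4, B2–B5, B4–B6, B1–B7

Every bag has size at most 5, so the width is 5 − 1 = 4 and tw(G) ≤ 4. For the lower bound, the 5 vertices {a, b, d, e, g} are pairwise adjacent, and any tree decomposition puts a clique entirely inside one bag — forcing width ≥ 4. The upper and lower bounds meet at 4, so that is the treewidth.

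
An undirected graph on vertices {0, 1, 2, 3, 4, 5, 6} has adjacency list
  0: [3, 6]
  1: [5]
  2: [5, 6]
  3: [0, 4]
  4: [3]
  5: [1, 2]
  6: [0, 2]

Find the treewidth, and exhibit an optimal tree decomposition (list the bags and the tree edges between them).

Each bag holds 2 vertices, so the decomposition has width 1, which upper-bounds the treewidth. Any graph with an edge has treewidth ≥ 1, and G has the edge 1–5. Combining the bounds, tw(G) = 1.

Treewidth 1.
Bags: B1 = {1, 5}  B2 = {2, 5}  B3 = {2, 6}  B4 = {0, 6}  B5 = {0, 3}  B6 = {3, 4}
Tree: B1–B2, B2–B3, B3–B4, B4–B5, B5–B6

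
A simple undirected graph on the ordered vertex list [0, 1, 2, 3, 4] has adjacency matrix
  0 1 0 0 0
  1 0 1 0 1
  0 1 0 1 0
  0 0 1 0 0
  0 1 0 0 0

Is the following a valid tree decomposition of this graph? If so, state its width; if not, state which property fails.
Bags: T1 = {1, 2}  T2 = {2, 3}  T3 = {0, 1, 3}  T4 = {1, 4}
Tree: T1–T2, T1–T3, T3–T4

A tree decomposition must satisfy three properties: every vertex lies in some bag; for every edge, both endpoints lie together in some bag; and for every vertex, the bags containing it form a connected subtree. Here bags containing vertex 3 are not connected in the tree, so the decomposition is invalid.

No — bags containing vertex 3 are not connected in the tree.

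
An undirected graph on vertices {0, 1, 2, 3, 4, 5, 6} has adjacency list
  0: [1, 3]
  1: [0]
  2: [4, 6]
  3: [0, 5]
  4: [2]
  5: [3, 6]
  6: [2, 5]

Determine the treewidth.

1

A width-1 tree decomposition is:
Bags: B1 = {0, 1}  B2 = {0, 3}  B3 = {3, 5}  B4 = {5, 6}  B5 = {2, 6}  B6 = {2, 4}
Tree: B1–B2, B2–B3, B3–B4, B4–B5, B5–B6
Every bag has size at most 2, so the width is 2 − 1 = 1 and tw(G) ≤ 1. Since G has at least one edge (e.g. 1–0), it is not an edgeless graph, so tw(G) ≥ 1. Therefore the treewidth is 1.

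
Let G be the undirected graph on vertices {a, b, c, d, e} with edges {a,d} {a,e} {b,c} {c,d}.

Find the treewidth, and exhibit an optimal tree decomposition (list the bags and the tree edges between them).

Treewidth 1.
One optimal decomposition is:
Bags: B1 = {a, e}  B2 = {a, d}  B3 = {c, d}  B4 = {b, c}
Tree: B1–B2, B2–B3, B3–B4

Every bag has size at most 2, so the width is 2 − 1 = 1 and tw(G) ≤ 1. Since G has at least one edge (e.g. e–a), it is not an edgeless graph, so tw(G) ≥ 1. Combining the bounds, tw(G) = 1.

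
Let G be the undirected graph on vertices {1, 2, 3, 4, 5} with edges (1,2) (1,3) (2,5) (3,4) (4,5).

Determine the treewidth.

A width-2 tree decomposition is:
Bags: B1 = {3, 4, 5}  B2 = {1, 3, 5}  B3 = {1, 2, 5}
Tree: B1–B2, B2–B3
The largest bag has 3 vertices, giving width 2; this decomposition certifies tw(G) ≤ 2. Since 5–4–3–1–2–5 is a cycle in G, G is not acyclic. Forests are exactly the graphs of treewidth ≤ 1, so tw(G) ≥ 2. Therefore the treewidth is 2.

2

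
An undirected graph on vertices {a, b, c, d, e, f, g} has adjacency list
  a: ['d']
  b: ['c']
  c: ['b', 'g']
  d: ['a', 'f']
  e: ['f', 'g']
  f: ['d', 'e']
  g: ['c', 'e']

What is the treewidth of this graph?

1

A width-1 tree decomposition is:
Bags: B1 = {b, c}  B2 = {c, g}  B3 = {e, g}  B4 = {e, f}  B5 = {d, f}  B6 = {a, d}
Tree: B1–B2, B2–B3, B3–B4, B4–B5, B5–B6
Every bag has size at most 2, so the width is 2 − 1 = 1 and tw(G) ≤ 1. Since G has at least one edge (e.g. b–c), it is not an edgeless graph, so tw(G) ≥ 1. Therefore the treewidth is 1.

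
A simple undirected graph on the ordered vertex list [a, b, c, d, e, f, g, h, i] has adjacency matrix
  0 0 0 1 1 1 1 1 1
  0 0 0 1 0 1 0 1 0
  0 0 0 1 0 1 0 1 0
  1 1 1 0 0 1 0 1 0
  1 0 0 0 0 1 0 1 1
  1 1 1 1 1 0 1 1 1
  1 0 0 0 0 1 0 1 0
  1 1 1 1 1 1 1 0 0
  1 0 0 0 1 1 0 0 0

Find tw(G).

3

A width-3 tree decomposition is:
Bags: B1 = {c, d, f, h}  B2 = {a, d, f, h}  B3 = {b, d, f, h}  B4 = {a, e, f, h}  B5 = {a, f, g, h}  B6 = {a, e, f, i}
Tree: B1–B2, B2–B3, B2–B4, B2–B5, B4–B6
Each bag holds 4 vertices, so the decomposition has width 3, which upper-bounds the treewidth. For the lower bound, the 4 vertices {c, d, f, h} are pairwise adjacent, and any tree decomposition puts a clique entirely inside one bag — forcing width ≥ 3. Hence tw(G) = 3 exactly.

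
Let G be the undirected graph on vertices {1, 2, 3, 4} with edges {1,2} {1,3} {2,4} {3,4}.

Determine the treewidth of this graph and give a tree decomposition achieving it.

The largest bag has 3 vertices, giving width 2; this decomposition certifies tw(G) ≤ 2. Since 2–1–3–4–2 is a cycle in G, G is not acyclic. Forests are exactly the graphs of treewidth ≤ 1, so tw(G) ≥ 2. Therefore the treewidth is 2.

Treewidth 2.
One such decomposition:
Bags: B1 = {1, 2, 3}  B2 = {2, 3, 4}
Tree: B1–B2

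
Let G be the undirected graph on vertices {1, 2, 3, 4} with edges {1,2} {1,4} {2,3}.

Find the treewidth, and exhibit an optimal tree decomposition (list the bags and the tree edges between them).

Treewidth 1.
One optimal decomposition is:
Bags: B1 = {1, 2}  B2 = {1, 4}  B3 = {2, 3}
Tree: B1–B2, B1–B3

Every bag has size at most 2, so the width is 2 − 1 = 1 and tw(G) ≤ 1. Since G has at least one edge (e.g. 2–1), it is not an edgeless graph, so tw(G) ≥ 1. Therefore the treewidth is 1.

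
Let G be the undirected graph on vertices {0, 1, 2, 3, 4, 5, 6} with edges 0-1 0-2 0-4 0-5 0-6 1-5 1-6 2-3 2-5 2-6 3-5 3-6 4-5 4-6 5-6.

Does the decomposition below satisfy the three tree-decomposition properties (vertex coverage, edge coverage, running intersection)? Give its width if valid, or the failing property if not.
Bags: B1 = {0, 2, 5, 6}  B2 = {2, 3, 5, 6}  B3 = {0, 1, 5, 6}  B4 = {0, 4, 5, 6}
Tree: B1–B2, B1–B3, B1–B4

Yes; width 3.

Checking the three conditions: (i) the bags cover all of {0, 1, 2, 3, 4, 5, 6}; (ii) for each edge, some bag contains both endpoints; (iii) the bags containing any fixed vertex form a subtree. All hold, so the decomposition is valid with width 4 − 1 = 3.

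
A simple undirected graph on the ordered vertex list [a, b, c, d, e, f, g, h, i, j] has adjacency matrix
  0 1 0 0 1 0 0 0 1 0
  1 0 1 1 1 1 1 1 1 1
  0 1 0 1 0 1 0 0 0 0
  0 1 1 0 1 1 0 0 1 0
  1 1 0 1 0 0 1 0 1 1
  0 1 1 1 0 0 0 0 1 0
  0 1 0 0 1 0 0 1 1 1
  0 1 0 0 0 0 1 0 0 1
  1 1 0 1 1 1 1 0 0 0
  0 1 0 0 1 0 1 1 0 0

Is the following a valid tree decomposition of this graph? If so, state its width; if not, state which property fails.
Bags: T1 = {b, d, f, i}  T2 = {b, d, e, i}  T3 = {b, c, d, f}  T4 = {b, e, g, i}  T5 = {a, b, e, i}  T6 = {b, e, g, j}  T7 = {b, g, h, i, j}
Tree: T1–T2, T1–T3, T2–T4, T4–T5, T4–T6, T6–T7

A tree decomposition must satisfy three properties: every vertex lies in some bag; for every edge, both endpoints lie together in some bag; and for every vertex, the bags containing it form a connected subtree. Here bags containing vertex i are not connected in the tree, so the decomposition is invalid.

No — bags containing vertex i are not connected in the tree.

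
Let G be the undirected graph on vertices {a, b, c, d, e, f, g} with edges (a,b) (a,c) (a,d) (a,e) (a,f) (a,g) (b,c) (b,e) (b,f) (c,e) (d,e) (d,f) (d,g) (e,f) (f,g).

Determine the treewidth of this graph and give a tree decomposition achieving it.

Treewidth 3.
One such decomposition:
Bags: B1 = {a, d, e, f}  B2 = {a, b, e, f}  B3 = {a, d, f, g}  B4 = {a, b, c, e}
Tree: B1–B2, B1–B3, B2–B4

Every bag has size at most 4, so the width is 4 − 1 = 3 and tw(G) ≤ 3. Conversely, {a, b, c, e} is a clique of size 4, and the vertices of any clique must share a bag in every tree decomposition; so some bag has ≥ 4 vertices and tw(G) ≥ 3. Hence tw(G) = 3 exactly.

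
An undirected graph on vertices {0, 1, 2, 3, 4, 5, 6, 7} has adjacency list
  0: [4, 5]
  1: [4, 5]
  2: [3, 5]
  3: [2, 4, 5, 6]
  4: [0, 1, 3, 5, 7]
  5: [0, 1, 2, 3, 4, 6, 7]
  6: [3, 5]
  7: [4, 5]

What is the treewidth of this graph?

A width-2 tree decomposition is:
Bags: B1 = {3, 4, 5}  B2 = {3, 5, 6}  B3 = {4, 5, 7}  B4 = {2, 3, 5}  B5 = {1, 4, 5}  B6 = {0, 4, 5}
Tree: B1–B2, B1–B3, B2–B4, B1–B5, B5–B6
The largest bag has 3 vertices, giving width 2; this decomposition certifies tw(G) ≤ 2. On the other hand G contains the 3-clique {2, 3, 5}. A clique must lie in a single bag of any decomposition, so no decomposition can have width below 2. Therefore the treewidth is 2.

2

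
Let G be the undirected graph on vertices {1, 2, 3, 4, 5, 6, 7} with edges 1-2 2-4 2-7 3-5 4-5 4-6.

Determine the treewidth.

A width-1 tree decomposition is:
Bags: B1 = {4, 6}  B2 = {2, 4}  B3 = {1, 2}  B4 = {4, 5}  B5 = {2, 7}  B6 = {3, 5}
Tree: B1–B2, B2–B3, B2–B4, B2–B5, B4–B6
Every bag has size at most 2, so the width is 2 − 1 = 1 and tw(G) ≤ 1. Any graph with an edge has treewidth ≥ 1, and G has the edge 4–6. Therefore the treewidth is 1.

1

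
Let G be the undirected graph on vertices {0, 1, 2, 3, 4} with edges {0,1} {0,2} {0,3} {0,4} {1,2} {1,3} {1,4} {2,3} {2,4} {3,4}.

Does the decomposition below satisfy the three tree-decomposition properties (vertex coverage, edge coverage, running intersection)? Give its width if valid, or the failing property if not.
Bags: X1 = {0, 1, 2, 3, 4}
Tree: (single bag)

Checking the three conditions: (i) the bags cover all of {0, 1, 2, 3, 4}; (ii) for each edge, some bag contains both endpoints; (iii) the bags containing any fixed vertex form a subtree. All hold, so the decomposition is valid with width 5 − 1 = 4.

Yes; width 4.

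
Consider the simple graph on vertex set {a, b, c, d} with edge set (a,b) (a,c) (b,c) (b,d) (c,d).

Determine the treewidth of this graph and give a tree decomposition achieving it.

Treewidth 2.
Bags: B1 = {b, c, d}  B2 = {a, b, c}
Tree: B1–B2

Every bag has size at most 3, so the width is 3 − 1 = 2 and tw(G) ≤ 2. Conversely, {b, c, d} is a clique of size 3, and the vertices of any clique must share a bag in every tree decomposition; so some bag has ≥ 3 vertices and tw(G) ≥ 2. Combining the bounds, tw(G) = 2.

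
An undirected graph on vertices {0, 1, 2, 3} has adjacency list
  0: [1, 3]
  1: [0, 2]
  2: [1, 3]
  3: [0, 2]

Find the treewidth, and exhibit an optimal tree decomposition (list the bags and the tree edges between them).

The largest bag has 3 vertices, giving width 2; this decomposition certifies tw(G) ≤ 2. For the lower bound, G contains the cycle 2–3–0–1–2, so G is not a forest; only forests have treewidth ≤ 1, hence tw(G) ≥ 2. Therefore the treewidth is 2.

Treewidth 2.
Bags: B1 = {0, 2, 3}  B2 = {0, 1, 2}
Tree: B1–B2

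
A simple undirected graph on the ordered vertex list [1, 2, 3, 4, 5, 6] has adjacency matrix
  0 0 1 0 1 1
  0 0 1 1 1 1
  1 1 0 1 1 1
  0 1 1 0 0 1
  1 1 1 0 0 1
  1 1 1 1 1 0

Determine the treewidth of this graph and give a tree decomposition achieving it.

Every bag has size at most 4, so the width is 4 − 1 = 3 and tw(G) ≤ 3. Conversely, {1, 3, 5, 6} is a clique of size 4, and the vertices of any clique must share a bag in every tree decomposition; so some bag has ≥ 4 vertices and tw(G) ≥ 3. The upper and lower bounds meet at 3, so that is the treewidth.

Treewidth 3.
Bags: B1 = {2, 3, 5, 6}  B2 = {2, 3, 4, 6}  B3 = {1, 3, 5, 6}
Tree: B1–B2, B1–B3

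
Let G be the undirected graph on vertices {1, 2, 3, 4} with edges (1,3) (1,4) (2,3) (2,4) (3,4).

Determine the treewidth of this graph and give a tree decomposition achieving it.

The largest bag has 3 vertices, giving width 2; this decomposition certifies tw(G) ≤ 2. For the lower bound, the 3 vertices {1, 3, 4} are pairwise adjacent, and any tree decomposition puts a clique entirely inside one bag — forcing width ≥ 2. Combining the bounds, tw(G) = 2.

Treewidth 2.
One such decomposition:
Bags: B1 = {2, 3, 4}  B2 = {1, 3, 4}
Tree: B1–B2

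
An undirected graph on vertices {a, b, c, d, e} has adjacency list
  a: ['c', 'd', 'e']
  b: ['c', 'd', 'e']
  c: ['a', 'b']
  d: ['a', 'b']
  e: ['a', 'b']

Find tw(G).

A width-2 tree decomposition is:
Bags: B1 = {a, b, d}  B2 = {a, b, c}  B3 = {a, b, e}
Tree: B1–B2, B2–B3
The largest bag has 3 vertices, giving width 2; this decomposition certifies tw(G) ≤ 2. For the lower bound, G contains the cycle a–d–b–c–a, so G is not a forest; only forests have treewidth ≤ 1, hence tw(G) ≥ 2. Combining the bounds, tw(G) = 2.

2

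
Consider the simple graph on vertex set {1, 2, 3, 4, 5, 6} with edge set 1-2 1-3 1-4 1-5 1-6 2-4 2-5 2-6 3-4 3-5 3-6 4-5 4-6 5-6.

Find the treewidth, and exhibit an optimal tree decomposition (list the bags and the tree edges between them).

Treewidth 4.
Bags: B1 = {1, 3, 4, 5, 6}  B2 = {1, 2, 4, 5, 6}
Tree: B1–B2

Every bag has size at most 5, so the width is 5 − 1 = 4 and tw(G) ≤ 4. Conversely, {1, 2, 4, 5, 6} is a clique of size 5, and the vertices of any clique must share a bag in every tree decomposition; so some bag has ≥ 5 vertices and tw(G) ≥ 4. Combining the bounds, tw(G) = 4.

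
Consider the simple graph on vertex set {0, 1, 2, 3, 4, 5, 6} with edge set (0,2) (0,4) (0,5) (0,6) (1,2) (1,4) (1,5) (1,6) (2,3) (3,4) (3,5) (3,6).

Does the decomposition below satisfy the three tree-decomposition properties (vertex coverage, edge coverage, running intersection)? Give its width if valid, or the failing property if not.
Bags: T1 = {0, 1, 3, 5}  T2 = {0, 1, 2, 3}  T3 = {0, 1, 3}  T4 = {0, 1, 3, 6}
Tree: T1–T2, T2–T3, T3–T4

No — vertex 4 appears in no bag.

A tree decomposition must satisfy three properties: every vertex lies in some bag; for every edge, both endpoints lie together in some bag; and for every vertex, the bags containing it form a connected subtree. Here vertex 4 appears in no bag, so the decomposition is invalid.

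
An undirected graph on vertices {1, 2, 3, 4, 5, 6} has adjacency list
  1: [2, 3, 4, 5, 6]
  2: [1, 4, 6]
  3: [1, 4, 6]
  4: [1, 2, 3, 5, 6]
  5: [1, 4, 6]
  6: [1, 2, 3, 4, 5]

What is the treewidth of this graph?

A width-3 tree decomposition is:
Bags: B1 = {1, 2, 4, 6}  B2 = {1, 4, 5, 6}  B3 = {1, 3, 4, 6}
Tree: B1–B2, B2–B3
The largest bag has 4 vertices, giving width 3; this decomposition certifies tw(G) ≤ 3. On the other hand G contains the 4-clique {1, 2, 4, 6}. A clique must lie in a single bag of any decomposition, so no decomposition can have width below 3. Therefore the treewidth is 3.

3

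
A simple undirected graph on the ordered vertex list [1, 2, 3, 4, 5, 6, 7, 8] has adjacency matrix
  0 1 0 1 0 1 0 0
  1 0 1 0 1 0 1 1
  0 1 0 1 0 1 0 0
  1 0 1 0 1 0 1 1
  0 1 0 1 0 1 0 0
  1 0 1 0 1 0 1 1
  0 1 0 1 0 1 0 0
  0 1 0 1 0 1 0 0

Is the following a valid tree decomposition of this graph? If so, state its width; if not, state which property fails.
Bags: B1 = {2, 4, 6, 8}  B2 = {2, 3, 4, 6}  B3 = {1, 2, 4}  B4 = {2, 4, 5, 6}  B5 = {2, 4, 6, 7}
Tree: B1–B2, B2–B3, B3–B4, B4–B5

A tree decomposition must satisfy three properties: every vertex lies in some bag; for every edge, both endpoints lie together in some bag; and for every vertex, the bags containing it form a connected subtree. Here edge (6,1) lies in no bag, so the decomposition is invalid.

No — edge (6,1) lies in no bag.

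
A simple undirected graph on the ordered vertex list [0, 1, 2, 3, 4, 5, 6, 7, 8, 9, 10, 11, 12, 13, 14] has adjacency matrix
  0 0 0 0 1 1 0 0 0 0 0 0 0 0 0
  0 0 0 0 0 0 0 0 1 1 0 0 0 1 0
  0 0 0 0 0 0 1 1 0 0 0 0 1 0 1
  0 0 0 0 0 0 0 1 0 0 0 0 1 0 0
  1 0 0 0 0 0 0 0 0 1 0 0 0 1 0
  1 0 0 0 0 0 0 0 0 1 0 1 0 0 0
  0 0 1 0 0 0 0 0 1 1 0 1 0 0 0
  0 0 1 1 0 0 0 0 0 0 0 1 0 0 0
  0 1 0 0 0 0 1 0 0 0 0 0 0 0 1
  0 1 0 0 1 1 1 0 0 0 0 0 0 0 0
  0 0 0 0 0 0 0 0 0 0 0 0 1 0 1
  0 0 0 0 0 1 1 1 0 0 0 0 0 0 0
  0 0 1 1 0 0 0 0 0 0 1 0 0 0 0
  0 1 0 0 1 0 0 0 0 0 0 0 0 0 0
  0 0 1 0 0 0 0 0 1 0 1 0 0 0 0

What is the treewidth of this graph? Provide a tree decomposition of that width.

Treewidth 3.
One optimal decomposition is:
Bags: B1 = {3, 7, 10, 12}  B2 = {2, 7, 10, 12}  B3 = {2, 7, 10, 14}  B4 = {2, 7, 11, 14}  B5 = {2, 6, 11, 14}  B6 = {6, 8, 11, 14}  B7 = {5, 6, 8, 11}  B8 = {5, 6, 8, 9}  B9 = {1, 5, 8, 9}  B10 = {0, 1, 5, 9}  B11 = {0, 1, 4, 9}  B12 = {0, 1, 4, 13}
Tree: B1–B2, B2–B3, B3–B4, B4–B5, B5–B6, B6–B7, B7–B8, B8–B9, B9–B10, B10–B11, B11–B12

The largest bag has 4 vertices, giving width 3; this decomposition certifies tw(G) ≤ 3. For the lower bound: the 4 vertex sets {3,10,12}, {7}, {2}, {6,8,11,14} are disjoint, each induces a connected subgraph, and every pair is joined by at least one edge of G. Contracting each set to a single vertex therefore yields K_{4} as a minor, and since treewidth is minor-monotone, tw(G) ≥ tw(K_{4}) = 3. Combining the bounds, tw(G) = 3.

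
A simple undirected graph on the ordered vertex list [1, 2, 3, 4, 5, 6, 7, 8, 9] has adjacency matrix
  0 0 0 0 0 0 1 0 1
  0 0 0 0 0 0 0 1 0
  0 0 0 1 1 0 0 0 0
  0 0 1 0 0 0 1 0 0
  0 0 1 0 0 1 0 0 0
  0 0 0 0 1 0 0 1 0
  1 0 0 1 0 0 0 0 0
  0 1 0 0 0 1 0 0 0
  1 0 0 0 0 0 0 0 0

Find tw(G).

1

A width-1 tree decomposition is:
Bags: B1 = {1, 9}  B2 = {1, 7}  B3 = {4, 7}  B4 = {3, 4}  B5 = {3, 5}  B6 = {5, 6}  B7 = {6, 8}  B8 = {2, 8}
Tree: B1–B2, B2–B3, B3–B4, B4–B5, B5–B6, B6–B7, B7–B8
Each bag holds 2 vertices, so the decomposition has width 1, which upper-bounds the treewidth. Any graph with an edge has treewidth ≥ 1, and G has the edge 9–1. Therefore the treewidth is 1.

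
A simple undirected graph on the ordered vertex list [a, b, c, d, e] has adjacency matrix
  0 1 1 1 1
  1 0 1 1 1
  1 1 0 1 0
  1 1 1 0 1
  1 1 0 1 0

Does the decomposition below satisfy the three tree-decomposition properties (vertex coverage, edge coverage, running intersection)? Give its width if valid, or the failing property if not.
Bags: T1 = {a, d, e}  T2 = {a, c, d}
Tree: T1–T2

No — vertex b appears in no bag.

A tree decomposition must satisfy three properties: every vertex lies in some bag; for every edge, both endpoints lie together in some bag; and for every vertex, the bags containing it form a connected subtree. Here vertex b appears in no bag, so the decomposition is invalid.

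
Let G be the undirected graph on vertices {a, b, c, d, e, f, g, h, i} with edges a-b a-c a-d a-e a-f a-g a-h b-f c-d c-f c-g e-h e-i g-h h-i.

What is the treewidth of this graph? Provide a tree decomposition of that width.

Treewidth 2.
Bags: B1 = {a, c, g}  B2 = {a, c, f}  B3 = {a, b, f}  B4 = {a, g, h}  B5 = {a, c, d}  B6 = {a, e, h}  B7 = {e, h, i}
Tree: B1–B2, B2–B3, B1–B4, B1–B5, B4–B6, B6–B7

The largest bag has 3 vertices, giving width 2; this decomposition certifies tw(G) ≤ 2. Conversely, {a, e, h} is a clique of size 3, and the vertices of any clique must share a bag in every tree decomposition; so some bag has ≥ 3 vertices and tw(G) ≥ 2. Therefore the treewidth is 2.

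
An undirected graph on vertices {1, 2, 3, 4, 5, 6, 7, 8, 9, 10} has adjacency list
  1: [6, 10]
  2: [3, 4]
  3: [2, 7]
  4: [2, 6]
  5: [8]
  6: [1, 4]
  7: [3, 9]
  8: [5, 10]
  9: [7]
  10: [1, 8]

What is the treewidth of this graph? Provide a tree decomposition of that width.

Treewidth 1.
One such decomposition:
Bags: B1 = {5, 8}  B2 = {8, 10}  B3 = {1, 10}  B4 = {1, 6}  B5 = {4, 6}  B6 = {2, 4}  B7 = {2, 3}  B8 = {3, 7}  B9 = {7, 9}
Tree: B1–B2, B2–B3, B3–B4, B4–B5, B5–B6, B6–B7, B7–B8, B8–B9

Every bag has size at most 2, so the width is 2 − 1 = 1 and tw(G) ≤ 1. G has an edge, so its treewidth is at least 1. Combining the bounds, tw(G) = 1.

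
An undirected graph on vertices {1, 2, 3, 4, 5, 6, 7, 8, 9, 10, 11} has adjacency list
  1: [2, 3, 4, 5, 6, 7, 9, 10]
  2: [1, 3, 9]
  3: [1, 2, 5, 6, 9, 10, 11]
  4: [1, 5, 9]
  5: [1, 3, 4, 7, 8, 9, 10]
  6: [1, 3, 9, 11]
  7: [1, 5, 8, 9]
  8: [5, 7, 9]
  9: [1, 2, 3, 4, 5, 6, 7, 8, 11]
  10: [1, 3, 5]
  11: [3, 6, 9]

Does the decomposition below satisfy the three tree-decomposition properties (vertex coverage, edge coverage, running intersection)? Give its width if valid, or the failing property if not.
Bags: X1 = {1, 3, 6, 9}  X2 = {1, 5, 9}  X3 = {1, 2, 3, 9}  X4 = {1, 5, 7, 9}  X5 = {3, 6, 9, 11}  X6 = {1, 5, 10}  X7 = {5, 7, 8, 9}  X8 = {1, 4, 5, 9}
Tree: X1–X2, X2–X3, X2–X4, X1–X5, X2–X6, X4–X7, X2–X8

No — edge (3,5) lies in no bag.

A tree decomposition must satisfy three properties: every vertex lies in some bag; for every edge, both endpoints lie together in some bag; and for every vertex, the bags containing it form a connected subtree. Here edge (3,5) lies in no bag, so the decomposition is invalid.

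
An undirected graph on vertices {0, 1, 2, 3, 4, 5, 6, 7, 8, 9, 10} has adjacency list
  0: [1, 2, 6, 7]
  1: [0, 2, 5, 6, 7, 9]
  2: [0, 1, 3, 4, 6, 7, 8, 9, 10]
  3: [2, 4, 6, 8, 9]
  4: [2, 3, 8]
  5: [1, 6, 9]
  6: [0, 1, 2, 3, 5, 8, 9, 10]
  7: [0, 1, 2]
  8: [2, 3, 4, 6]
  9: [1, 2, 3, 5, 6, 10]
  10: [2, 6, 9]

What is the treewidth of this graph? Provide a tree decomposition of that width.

The largest bag has 4 vertices, giving width 3; this decomposition certifies tw(G) ≤ 3. Conversely, {2, 3, 4, 8} is a clique of size 4, and the vertices of any clique must share a bag in every tree decomposition; so some bag has ≥ 4 vertices and tw(G) ≥ 3. Combining the bounds, tw(G) = 3.

Treewidth 3.
One optimal decomposition is:
Bags: B1 = {1, 2, 6, 9}  B2 = {2, 3, 6, 9}  B3 = {0, 1, 2, 6}  B4 = {2, 3, 6, 8}  B5 = {2, 6, 9, 10}  B6 = {0, 1, 2, 7}  B7 = {2, 3, 4, 8}  B8 = {1, 5, 6, 9}
Tree: B1–B2, B1–B3, B2–B4, B1–B5, B3–B6, B4–B7, B1–B8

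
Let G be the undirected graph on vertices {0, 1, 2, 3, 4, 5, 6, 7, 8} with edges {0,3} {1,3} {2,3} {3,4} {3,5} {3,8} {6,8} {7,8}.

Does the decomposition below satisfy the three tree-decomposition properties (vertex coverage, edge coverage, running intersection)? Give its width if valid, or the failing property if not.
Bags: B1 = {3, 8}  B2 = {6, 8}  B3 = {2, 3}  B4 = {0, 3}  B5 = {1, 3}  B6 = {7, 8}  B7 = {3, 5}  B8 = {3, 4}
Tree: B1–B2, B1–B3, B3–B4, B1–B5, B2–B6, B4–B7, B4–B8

Vertex coverage: the bags together contain {0, 1, 2, 3, 4, 5, 6, 7, 8}, the full vertex set. Edge coverage: each edge of G has both endpoints in at least one bag. Running intersection: for every vertex, the bags containing it form a connected subtree. All three properties hold, so this is a valid tree decomposition of width max|bag| − 1 = 1, and hence tw(G) ≤ 1.

Yes; width 1.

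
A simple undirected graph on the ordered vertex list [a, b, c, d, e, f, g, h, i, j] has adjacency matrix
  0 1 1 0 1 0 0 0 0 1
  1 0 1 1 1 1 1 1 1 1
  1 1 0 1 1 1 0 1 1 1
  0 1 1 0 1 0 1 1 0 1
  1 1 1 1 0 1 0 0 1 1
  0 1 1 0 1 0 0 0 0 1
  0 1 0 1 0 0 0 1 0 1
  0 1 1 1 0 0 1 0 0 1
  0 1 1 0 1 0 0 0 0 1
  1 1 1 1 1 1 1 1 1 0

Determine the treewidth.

A width-4 tree decomposition is:
Bags: B1 = {b, c, d, h, j}  B2 = {b, c, d, e, j}  B3 = {a, b, c, e, j}  B4 = {b, c, e, f, j}  B5 = {b, d, g, h, j}  B6 = {b, c, e, i, j}
Tree: B1–B2, B2–B3, B3–B4, B1–B5, B3–B6
Every bag has size at most 5, so the width is 5 − 1 = 4 and tw(G) ≤ 4. For the lower bound, the 5 vertices {b, d, g, h, j} are pairwise adjacent, and any tree decomposition puts a clique entirely inside one bag — forcing width ≥ 4. Combining the bounds, tw(G) = 4.

4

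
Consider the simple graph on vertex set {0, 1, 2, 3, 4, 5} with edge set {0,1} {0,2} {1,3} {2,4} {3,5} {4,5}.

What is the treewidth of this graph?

2

A width-2 tree decomposition is:
Bags: B1 = {1, 3, 5}  B2 = {1, 4, 5}  B3 = {1, 2, 4}  B4 = {0, 1, 2}
Tree: B1–B2, B2–B3, B3–B4
The largest bag has 3 vertices, giving width 2; this decomposition certifies tw(G) ≤ 2. The edges 1–3–5–4–2–0–1 form a cycle, so G is not a tree and its treewidth is at least 2. The upper and lower bounds meet at 2, so that is the treewidth.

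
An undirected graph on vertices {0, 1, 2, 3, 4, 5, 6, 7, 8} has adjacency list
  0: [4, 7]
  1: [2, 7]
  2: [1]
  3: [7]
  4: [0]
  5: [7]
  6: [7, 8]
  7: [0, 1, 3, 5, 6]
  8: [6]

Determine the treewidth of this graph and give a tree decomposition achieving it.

Every bag has size at most 2, so the width is 2 − 1 = 1 and tw(G) ≤ 1. G has an edge, so its treewidth is at least 1. The upper and lower bounds meet at 1, so that is the treewidth.

Treewidth 1.
Bags: B1 = {1, 7}  B2 = {3, 7}  B3 = {1, 2}  B4 = {6, 7}  B5 = {5, 7}  B6 = {6, 8}  B7 = {0, 7}  B8 = {0, 4}
Tree: B1–B2, B1–B3, B2–B4, B1–B5, B4–B6, B2–B7, B7–B8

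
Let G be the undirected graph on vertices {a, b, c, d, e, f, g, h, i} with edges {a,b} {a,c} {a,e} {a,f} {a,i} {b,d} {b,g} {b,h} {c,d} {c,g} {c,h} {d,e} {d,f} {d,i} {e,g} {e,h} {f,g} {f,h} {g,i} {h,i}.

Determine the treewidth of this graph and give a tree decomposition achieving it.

Each bag holds 5 vertices, so the decomposition has width 4, which upper-bounds the treewidth. For the lower bound: the 5 vertex sets {d,i}, {b,h}, {c,g}, {a}, {f} are disjoint, each induces a connected subgraph, and every pair is joined by at least one edge of G. Contracting each set to a single vertex therefore yields K_{5} as a minor, and since treewidth is minor-monotone, tw(G) ≥ tw(K_{5}) = 4. Therefore the treewidth is 4.

Treewidth 4.
Bags: B1 = {a, d, g, h, i}  B2 = {a, b, d, g, h}  B3 = {a, c, d, g, h}  B4 = {a, d, f, g, h}  B5 = {a, d, e, g, h}
Tree: B1–B2, B2–B3, B3–B4, B4–B5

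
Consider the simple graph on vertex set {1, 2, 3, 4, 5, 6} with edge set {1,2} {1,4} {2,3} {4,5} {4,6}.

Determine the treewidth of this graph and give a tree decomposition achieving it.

Treewidth 1.
Bags: B1 = {4, 5}  B2 = {1, 4}  B3 = {1, 2}  B4 = {4, 6}  B5 = {2, 3}
Tree: B1–B2, B2–B3, B1–B4, B3–B5

Every bag has size at most 2, so the width is 2 − 1 = 1 and tw(G) ≤ 1. Since G has at least one edge (e.g. 4–5), it is not an edgeless graph, so tw(G) ≥ 1. The upper and lower bounds meet at 1, so that is the treewidth.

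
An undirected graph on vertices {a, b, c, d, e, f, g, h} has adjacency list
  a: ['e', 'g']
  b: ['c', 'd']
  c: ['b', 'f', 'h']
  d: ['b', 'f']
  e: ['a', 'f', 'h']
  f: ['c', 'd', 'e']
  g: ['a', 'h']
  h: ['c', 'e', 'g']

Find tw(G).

2

A width-2 tree decomposition is:
Bags: B1 = {a, e, g}  B2 = {e, g, h}  B3 = {e, f, h}  B4 = {c, f, h}  B5 = {c, d, f}  B6 = {b, c, d}
Tree: B1–B2, B2–B3, B3–B4, B4–B5, B5–B6
Every bag has size at most 3, so the width is 3 − 1 = 2 and tw(G) ≤ 2. For the lower bound, G contains the cycle a–g–h–e–a, so G is not a forest; only forests have treewidth ≤ 1, hence tw(G) ≥ 2. Hence tw(G) = 2 exactly.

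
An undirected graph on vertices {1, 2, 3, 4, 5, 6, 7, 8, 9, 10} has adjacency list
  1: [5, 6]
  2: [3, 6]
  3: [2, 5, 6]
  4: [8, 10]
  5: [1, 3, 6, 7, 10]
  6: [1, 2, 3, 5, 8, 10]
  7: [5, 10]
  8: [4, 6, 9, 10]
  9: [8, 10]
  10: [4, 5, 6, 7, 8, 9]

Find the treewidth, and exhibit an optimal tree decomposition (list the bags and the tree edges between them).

Treewidth 2.
One such decomposition:
Bags: B1 = {3, 5, 6}  B2 = {5, 6, 10}  B3 = {1, 5, 6}  B4 = {6, 8, 10}  B5 = {8, 9, 10}  B6 = {4, 8, 10}  B7 = {2, 3, 6}  B8 = {5, 7, 10}
Tree: B1–B2, B1–B3, B2–B4, B4–B5, B4–B6, B1–B7, B2–B8

The largest bag has 3 vertices, giving width 2; this decomposition certifies tw(G) ≤ 2. Conversely, {8, 9, 10} is a clique of size 3, and the vertices of any clique must share a bag in every tree decomposition; so some bag has ≥ 3 vertices and tw(G) ≥ 2. Therefore the treewidth is 2.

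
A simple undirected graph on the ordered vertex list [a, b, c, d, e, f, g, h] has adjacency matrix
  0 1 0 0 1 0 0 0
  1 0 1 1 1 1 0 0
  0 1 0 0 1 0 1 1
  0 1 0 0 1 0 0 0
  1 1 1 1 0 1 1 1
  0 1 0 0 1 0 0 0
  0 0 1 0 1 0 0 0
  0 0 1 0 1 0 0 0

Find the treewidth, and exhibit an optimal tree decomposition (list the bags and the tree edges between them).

Every bag has size at most 3, so the width is 3 − 1 = 2 and tw(G) ≤ 2. On the other hand G contains the 3-clique {c, e, g}. A clique must lie in a single bag of any decomposition, so no decomposition can have width below 2. Combining the bounds, tw(G) = 2.

Treewidth 2.
One such decomposition:
Bags: B1 = {b, c, e}  B2 = {c, e, h}  B3 = {b, d, e}  B4 = {a, b, e}  B5 = {b, e, f}  B6 = {c, e, g}
Tree: B1–B2, B1–B3, B1–B4, B3–B5, B1–B6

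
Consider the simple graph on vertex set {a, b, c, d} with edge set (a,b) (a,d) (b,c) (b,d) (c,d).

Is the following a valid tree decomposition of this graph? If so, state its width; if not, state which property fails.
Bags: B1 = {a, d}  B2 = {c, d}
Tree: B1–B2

A tree decomposition must satisfy three properties: every vertex lies in some bag; for every edge, both endpoints lie together in some bag; and for every vertex, the bags containing it form a connected subtree. Here vertex b appears in no bag, so the decomposition is invalid.

No — vertex b appears in no bag.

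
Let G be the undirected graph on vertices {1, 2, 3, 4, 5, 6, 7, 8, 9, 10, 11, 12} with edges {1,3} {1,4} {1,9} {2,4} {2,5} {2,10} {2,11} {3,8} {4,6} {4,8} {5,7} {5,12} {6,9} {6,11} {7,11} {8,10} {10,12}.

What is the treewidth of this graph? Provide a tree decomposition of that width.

Treewidth 3.
One such decomposition:
Bags: B1 = {5, 7, 11, 12}  B2 = {2, 5, 11, 12}  B3 = {2, 10, 11, 12}  B4 = {2, 6, 10, 11}  B5 = {2, 4, 6, 10}  B6 = {4, 6, 8, 10}  B7 = {4, 6, 8, 9}  B8 = {1, 4, 8, 9}  B9 = {1, 3, 8, 9}
Tree: B1–B2, B2–B3, B3–B4, B4–B5, B5–B6, B6–B7, B7–B8, B8–B9

Each bag holds 4 vertices, so the decomposition has width 3, which upper-bounds the treewidth. For the lower bound: the 4 vertex sets {5,7,12}, {11}, {2}, {4,6,8,10} are disjoint, each induces a connected subgraph, and every pair is joined by at least one edge of G. Contracting each set to a single vertex therefore yields K_{4} as a minor, and since treewidth is minor-monotone, tw(G) ≥ tw(K_{4}) = 3. The upper and lower bounds meet at 3, so that is the treewidth.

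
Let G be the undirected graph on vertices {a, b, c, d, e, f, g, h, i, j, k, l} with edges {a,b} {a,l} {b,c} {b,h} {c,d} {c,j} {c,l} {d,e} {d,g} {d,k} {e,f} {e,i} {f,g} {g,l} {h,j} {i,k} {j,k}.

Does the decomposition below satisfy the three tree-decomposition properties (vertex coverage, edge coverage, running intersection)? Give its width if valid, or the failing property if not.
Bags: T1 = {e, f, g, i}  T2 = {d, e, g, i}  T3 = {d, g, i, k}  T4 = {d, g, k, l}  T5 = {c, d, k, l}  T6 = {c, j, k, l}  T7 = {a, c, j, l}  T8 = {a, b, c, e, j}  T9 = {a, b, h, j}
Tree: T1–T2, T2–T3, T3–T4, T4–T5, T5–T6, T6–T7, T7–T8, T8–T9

A tree decomposition must satisfy three properties: every vertex lies in some bag; for every edge, both endpoints lie together in some bag; and for every vertex, the bags containing it form a connected subtree. Here bags containing vertex e are not connected in the tree, so the decomposition is invalid.

No — bags containing vertex e are not connected in the tree.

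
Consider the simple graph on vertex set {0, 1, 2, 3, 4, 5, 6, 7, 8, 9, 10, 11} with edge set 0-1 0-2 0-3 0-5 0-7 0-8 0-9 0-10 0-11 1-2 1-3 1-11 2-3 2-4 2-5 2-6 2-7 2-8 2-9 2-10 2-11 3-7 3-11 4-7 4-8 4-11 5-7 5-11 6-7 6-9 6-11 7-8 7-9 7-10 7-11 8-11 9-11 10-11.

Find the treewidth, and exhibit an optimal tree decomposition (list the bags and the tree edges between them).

Treewidth 4.
One such decomposition:
Bags: B1 = {0, 2, 7, 9, 11}  B2 = {0, 2, 7, 10, 11}  B3 = {0, 2, 7, 8, 11}  B4 = {0, 2, 3, 7, 11}  B5 = {0, 2, 5, 7, 11}  B6 = {2, 6, 7, 9, 11}  B7 = {0, 1, 2, 3, 11}  B8 = {2, 4, 7, 8, 11}
Tree: B1–B2, B2–B3, B3–B4, B2–B5, B1–B6, B4–B7, B3–B8

Each bag holds 5 vertices, so the decomposition has width 4, which upper-bounds the treewidth. Conversely, {0, 1, 2, 3, 11} is a clique of size 5, and the vertices of any clique must share a bag in every tree decomposition; so some bag has ≥ 5 vertices and tw(G) ≥ 4. Hence tw(G) = 4 exactly.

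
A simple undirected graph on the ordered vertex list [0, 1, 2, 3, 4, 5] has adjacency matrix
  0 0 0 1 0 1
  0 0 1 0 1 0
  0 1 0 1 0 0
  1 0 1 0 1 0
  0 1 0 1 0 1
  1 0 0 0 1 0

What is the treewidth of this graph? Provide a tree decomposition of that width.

The largest bag has 3 vertices, giving width 2; this decomposition certifies tw(G) ≤ 2. Since 0–5–4–3–0 is a cycle in G, G is not acyclic. Forests are exactly the graphs of treewidth ≤ 1, so tw(G) ≥ 2. Therefore the treewidth is 2.

Treewidth 2.
One optimal decomposition is:
Bags: B1 = {0, 3, 5}  B2 = {3, 4, 5}  B3 = {2, 3, 4}  B4 = {1, 2, 4}
Tree: B1–B2, B2–B3, B3–B4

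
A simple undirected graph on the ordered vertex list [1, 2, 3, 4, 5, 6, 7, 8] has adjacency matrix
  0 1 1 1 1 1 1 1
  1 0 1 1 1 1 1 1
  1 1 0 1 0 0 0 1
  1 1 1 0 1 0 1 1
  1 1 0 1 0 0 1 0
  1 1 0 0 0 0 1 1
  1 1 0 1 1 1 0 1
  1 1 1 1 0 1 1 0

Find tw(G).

4

A width-4 tree decomposition is:
Bags: B1 = {1, 2, 4, 7, 8}  B2 = {1, 2, 4, 5, 7}  B3 = {1, 2, 3, 4, 8}  B4 = {1, 2, 6, 7, 8}
Tree: B1–B2, B1–B3, B1–B4
Every bag has size at most 5, so the width is 5 − 1 = 4 and tw(G) ≤ 4. On the other hand G contains the 5-clique {1, 2, 3, 4, 8}. A clique must lie in a single bag of any decomposition, so no decomposition can have width below 4. Hence tw(G) = 4 exactly.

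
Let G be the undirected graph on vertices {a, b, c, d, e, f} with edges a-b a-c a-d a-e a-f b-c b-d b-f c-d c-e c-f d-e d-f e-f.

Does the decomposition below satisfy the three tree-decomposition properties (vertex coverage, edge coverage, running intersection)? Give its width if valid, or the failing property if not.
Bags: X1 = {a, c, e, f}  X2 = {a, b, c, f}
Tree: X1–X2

A tree decomposition must satisfy three properties: every vertex lies in some bag; for every edge, both endpoints lie together in some bag; and for every vertex, the bags containing it form a connected subtree. Here vertex d appears in no bag, so the decomposition is invalid.

No — vertex d appears in no bag.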